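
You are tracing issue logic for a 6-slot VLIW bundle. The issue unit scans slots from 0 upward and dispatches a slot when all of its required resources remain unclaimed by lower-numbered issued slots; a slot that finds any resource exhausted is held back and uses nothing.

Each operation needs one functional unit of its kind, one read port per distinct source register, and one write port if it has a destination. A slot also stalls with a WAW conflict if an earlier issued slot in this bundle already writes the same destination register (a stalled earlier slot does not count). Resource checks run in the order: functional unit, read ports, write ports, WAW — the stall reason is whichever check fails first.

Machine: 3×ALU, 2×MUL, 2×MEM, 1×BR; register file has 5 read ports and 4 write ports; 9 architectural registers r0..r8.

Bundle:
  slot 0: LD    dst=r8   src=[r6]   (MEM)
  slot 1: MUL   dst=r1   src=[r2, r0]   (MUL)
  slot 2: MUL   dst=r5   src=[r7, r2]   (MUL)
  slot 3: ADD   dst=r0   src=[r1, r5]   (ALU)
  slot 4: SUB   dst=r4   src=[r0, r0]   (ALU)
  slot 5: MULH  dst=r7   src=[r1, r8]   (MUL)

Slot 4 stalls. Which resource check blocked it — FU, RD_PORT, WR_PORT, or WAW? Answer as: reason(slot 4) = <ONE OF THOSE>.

slot 0 (MEM): ISSUE — free A3,Mu2,Ld1,B1 rp4 wp3
slot 1 (MUL): ISSUE — free A3,Mu1,Ld1,B1 rp2 wp2
slot 2 (MUL): ISSUE — free A3,Mu0,Ld1,B1 rp0 wp1
slot 3 (ALU): stall RD_PORT — free A3,Mu0,Ld1,B1 rp0 wp1
slot 4 (ALU): stall RD_PORT — free A3,Mu0,Ld1,B1 rp0 wp1
slot 5 (MUL): stall FU — free A3,Mu0,Ld1,B1 rp0 wp1

reason(slot 4) = RD_PORT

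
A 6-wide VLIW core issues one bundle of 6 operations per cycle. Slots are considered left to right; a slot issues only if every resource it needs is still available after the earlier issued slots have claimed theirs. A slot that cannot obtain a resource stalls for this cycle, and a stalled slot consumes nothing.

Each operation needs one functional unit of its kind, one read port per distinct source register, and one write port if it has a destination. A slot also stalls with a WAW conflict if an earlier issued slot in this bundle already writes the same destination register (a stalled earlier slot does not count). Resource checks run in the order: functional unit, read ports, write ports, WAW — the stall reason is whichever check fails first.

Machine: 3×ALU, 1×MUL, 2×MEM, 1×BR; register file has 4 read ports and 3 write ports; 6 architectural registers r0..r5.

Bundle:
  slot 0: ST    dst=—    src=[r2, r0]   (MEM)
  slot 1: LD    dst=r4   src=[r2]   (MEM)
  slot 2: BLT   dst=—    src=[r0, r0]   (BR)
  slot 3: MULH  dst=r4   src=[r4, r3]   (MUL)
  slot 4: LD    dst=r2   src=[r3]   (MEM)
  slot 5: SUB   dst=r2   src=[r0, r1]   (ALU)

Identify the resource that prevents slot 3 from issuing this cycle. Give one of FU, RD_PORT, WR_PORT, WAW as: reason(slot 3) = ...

reason(slot 3) = RD_PORT

#0 MEM src=r2,r0 dispatched  <A:3 Mu:1 Ld:1 B:1 rd:2 wr:3>
#1 MEM src=r2 dispatched  <A:3 Mu:1 Ld:0 B:1 rd:1 wr:2>
#2 BR src=r0,r0 dispatched  <A:3 Mu:1 Ld:0 B:0 rd:0 wr:2>
#3 MUL src=r4,r3 held:RD_PORT  <A:3 Mu:1 Ld:0 B:0 rd:0 wr:2>
#4 MEM src=r3 held:FU  <A:3 Mu:1 Ld:0 B:0 rd:0 wr:2>
#5 ALU src=r0,r1 held:RD_PORT  <A:3 Mu:1 Ld:0 B:0 rd:0 wr:2>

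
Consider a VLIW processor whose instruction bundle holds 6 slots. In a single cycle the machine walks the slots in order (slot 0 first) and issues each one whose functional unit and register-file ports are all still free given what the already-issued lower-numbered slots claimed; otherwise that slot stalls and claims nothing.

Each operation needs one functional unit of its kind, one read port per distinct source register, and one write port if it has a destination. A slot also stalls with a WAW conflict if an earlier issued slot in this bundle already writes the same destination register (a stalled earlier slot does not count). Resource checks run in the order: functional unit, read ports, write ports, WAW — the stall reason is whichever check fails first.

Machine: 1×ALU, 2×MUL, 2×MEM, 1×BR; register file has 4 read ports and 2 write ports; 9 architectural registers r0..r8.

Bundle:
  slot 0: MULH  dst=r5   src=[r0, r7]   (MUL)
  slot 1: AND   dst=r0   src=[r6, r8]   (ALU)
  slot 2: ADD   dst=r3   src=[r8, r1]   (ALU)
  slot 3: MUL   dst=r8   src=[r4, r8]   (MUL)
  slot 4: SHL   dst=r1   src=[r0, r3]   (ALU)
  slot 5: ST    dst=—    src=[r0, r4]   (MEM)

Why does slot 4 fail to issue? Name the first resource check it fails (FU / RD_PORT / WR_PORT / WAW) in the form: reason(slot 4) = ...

reason(slot 4) = FU

[0] MUL needs rd=2 wr=1: ok; after: ALU=1 MUL=1 MEM=2 BR=1, R=2, W=1
[1] ALU needs rd=2 wr=1: ok; after: ALU=0 MUL=1 MEM=2 BR=1, R=0, W=0
[2] ALU needs rd=2 wr=1: FU; after: ALU=0 MUL=1 MEM=2 BR=1, R=0, W=0
[3] MUL needs rd=2 wr=1: RD_PORT; after: ALU=0 MUL=1 MEM=2 BR=1, R=0, W=0
[4] ALU needs rd=2 wr=1: FU; after: ALU=0 MUL=1 MEM=2 BR=1, R=0, W=0
[5] MEM needs rd=2 wr=0: RD_PORT; after: ALU=0 MUL=1 MEM=2 BR=1, R=0, W=0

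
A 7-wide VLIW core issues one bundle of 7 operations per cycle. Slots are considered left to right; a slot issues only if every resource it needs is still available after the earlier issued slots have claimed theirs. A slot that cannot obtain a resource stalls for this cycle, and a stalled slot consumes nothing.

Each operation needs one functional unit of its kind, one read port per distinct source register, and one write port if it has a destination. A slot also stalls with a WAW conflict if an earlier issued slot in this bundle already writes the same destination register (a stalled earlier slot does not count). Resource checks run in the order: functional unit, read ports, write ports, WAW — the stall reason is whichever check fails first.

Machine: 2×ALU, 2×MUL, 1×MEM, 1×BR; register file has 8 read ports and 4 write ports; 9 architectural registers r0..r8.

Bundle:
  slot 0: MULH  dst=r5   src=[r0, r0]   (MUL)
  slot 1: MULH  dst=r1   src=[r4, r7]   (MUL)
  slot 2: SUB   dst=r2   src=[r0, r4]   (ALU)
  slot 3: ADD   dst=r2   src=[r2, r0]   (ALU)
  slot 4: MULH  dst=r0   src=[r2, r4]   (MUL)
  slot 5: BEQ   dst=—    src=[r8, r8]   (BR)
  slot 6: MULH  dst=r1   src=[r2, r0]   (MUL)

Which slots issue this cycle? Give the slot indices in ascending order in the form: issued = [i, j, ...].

issued = [0, 1, 2, 5]

(0) want 1×MUL +1rd +1wr — yes → AL2|MU1|ME1|BR1|rd7|wr3
(1) want 1×MUL +2rd +1wr — yes → AL2|MU0|ME1|BR1|rd5|wr2
(2) want 1×ALU +2rd +1wr — yes → AL1|MU0|ME1|BR1|rd3|wr1
(3) want 1×ALU +2rd +1wr — WAW → AL1|MU0|ME1|BR1|rd3|wr1
(4) want 1×MUL +2rd +1wr — FU → AL1|MU0|ME1|BR1|rd3|wr1
(5) want 1×BR +1rd +0wr — yes → AL1|MU0|ME1|BR0|rd2|wr1
(6) want 1×MUL +2rd +1wr — FU → AL1|MU0|ME1|BR0|rd2|wr1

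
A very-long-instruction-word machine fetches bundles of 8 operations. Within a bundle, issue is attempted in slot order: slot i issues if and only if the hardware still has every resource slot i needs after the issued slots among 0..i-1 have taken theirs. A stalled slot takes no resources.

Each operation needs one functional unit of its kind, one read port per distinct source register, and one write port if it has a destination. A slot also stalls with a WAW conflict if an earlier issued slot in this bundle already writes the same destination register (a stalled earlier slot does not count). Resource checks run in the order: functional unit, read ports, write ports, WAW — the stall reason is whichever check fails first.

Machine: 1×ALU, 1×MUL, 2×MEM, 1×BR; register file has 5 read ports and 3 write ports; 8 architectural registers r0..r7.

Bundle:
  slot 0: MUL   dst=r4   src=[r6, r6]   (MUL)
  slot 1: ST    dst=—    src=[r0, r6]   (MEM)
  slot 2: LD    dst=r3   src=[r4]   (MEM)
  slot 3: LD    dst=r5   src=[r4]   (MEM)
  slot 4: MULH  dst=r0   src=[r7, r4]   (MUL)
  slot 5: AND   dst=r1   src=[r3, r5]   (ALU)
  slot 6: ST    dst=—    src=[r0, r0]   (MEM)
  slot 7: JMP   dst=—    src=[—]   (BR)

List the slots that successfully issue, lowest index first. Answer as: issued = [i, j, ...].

[0] MUL needs rd=1 wr=1: ok; after: ALU=1 MUL=0 MEM=2 BR=1, R=4, W=2
[1] MEM needs rd=2 wr=0: ok; after: ALU=1 MUL=0 MEM=1 BR=1, R=2, W=2
[2] MEM needs rd=1 wr=1: ok; after: ALU=1 MUL=0 MEM=0 BR=1, R=1, W=1
[3] MEM needs rd=1 wr=1: FU; after: ALU=1 MUL=0 MEM=0 BR=1, R=1, W=1
[4] MUL needs rd=2 wr=1: FU; after: ALU=1 MUL=0 MEM=0 BR=1, R=1, W=1
[5] ALU needs rd=2 wr=1: RD_PORT; after: ALU=1 MUL=0 MEM=0 BR=1, R=1, W=1
[6] MEM needs rd=1 wr=0: FU; after: ALU=1 MUL=0 MEM=0 BR=1, R=1, W=1
[7] BR needs rd=0 wr=0: ok; after: ALU=1 MUL=0 MEM=0 BR=0, R=1, W=1

issued = [0, 1, 2, 7]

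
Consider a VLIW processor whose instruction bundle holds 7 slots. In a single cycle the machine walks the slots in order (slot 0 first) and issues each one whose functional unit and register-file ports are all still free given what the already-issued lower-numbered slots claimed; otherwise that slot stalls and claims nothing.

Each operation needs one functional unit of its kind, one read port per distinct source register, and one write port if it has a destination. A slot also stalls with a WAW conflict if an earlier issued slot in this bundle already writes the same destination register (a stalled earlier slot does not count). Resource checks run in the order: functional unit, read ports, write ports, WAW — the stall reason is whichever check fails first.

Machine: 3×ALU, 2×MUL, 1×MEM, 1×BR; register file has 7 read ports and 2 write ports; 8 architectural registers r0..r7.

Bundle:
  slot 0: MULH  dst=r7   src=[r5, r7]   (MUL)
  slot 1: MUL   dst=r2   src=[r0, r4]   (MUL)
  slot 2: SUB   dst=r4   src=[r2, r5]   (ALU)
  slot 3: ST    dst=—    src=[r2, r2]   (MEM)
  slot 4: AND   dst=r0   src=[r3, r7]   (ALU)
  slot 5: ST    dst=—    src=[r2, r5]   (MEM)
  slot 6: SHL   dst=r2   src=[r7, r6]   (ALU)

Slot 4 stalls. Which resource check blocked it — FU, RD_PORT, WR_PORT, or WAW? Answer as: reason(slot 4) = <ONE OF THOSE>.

slot 0 (MUL): ISSUE — free A3,Mu1,Ld1,B1 rp5 wp1
slot 1 (MUL): ISSUE — free A3,Mu0,Ld1,B1 rp3 wp0
slot 2 (ALU): stall WR_PORT — free A3,Mu0,Ld1,B1 rp3 wp0
slot 3 (MEM): ISSUE — free A3,Mu0,Ld0,B1 rp2 wp0
slot 4 (ALU): stall WR_PORT — free A3,Mu0,Ld0,B1 rp2 wp0
slot 5 (MEM): stall FU — free A3,Mu0,Ld0,B1 rp2 wp0
slot 6 (ALU): stall WR_PORT — free A3,Mu0,Ld0,B1 rp2 wp0

reason(slot 4) = WR_PORT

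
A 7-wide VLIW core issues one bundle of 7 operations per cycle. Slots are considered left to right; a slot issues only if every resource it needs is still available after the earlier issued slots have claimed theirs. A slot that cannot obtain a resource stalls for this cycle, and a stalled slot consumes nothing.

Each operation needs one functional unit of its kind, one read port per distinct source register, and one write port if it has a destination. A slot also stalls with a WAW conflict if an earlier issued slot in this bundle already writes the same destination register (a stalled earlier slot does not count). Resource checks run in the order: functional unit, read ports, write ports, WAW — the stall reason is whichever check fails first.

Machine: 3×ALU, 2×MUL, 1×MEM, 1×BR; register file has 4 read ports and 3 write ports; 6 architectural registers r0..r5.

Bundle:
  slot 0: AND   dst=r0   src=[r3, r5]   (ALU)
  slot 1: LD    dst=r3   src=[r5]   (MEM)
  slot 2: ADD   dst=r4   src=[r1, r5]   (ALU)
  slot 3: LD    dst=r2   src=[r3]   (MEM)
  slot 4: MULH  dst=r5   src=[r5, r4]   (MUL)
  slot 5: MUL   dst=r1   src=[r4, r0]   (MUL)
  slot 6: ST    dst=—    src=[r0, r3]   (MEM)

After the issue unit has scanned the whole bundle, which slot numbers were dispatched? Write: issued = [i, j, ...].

slot 0 (ALU): ISSUE — free A2,Mu2,Ld1,B1 rp2 wp2
slot 1 (MEM): ISSUE — free A2,Mu2,Ld0,B1 rp1 wp1
slot 2 (ALU): stall RD_PORT — free A2,Mu2,Ld0,B1 rp1 wp1
slot 3 (MEM): stall FU — free A2,Mu2,Ld0,B1 rp1 wp1
slot 4 (MUL): stall RD_PORT — free A2,Mu2,Ld0,B1 rp1 wp1
slot 5 (MUL): stall RD_PORT — free A2,Mu2,Ld0,B1 rp1 wp1
slot 6 (MEM): stall FU — free A2,Mu2,Ld0,B1 rp1 wp1

issued = [0, 1]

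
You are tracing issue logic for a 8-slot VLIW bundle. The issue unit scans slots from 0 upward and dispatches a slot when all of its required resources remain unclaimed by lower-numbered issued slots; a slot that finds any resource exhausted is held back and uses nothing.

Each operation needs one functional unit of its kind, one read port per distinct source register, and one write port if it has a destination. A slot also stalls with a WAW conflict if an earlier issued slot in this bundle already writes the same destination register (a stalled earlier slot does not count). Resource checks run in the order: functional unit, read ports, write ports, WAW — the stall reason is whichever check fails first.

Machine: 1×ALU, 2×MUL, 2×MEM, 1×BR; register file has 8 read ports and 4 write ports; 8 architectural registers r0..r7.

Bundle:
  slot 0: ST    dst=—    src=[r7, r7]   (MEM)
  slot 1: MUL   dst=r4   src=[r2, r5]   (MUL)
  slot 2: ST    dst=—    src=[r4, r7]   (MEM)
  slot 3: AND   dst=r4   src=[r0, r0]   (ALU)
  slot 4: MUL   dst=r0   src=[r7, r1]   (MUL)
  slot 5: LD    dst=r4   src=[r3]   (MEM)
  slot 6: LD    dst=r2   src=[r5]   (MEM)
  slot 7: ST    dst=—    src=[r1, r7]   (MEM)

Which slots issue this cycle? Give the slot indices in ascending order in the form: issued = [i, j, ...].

[0] MEM needs rd=1 wr=0: ok; after: ALU=1 MUL=2 MEM=1 BR=1, R=7, W=4
[1] MUL needs rd=2 wr=1: ok; after: ALU=1 MUL=1 MEM=1 BR=1, R=5, W=3
[2] MEM needs rd=2 wr=0: ok; after: ALU=1 MUL=1 MEM=0 BR=1, R=3, W=3
[3] ALU needs rd=1 wr=1: WAW; after: ALU=1 MUL=1 MEM=0 BR=1, R=3, W=3
[4] MUL needs rd=2 wr=1: ok; after: ALU=1 MUL=0 MEM=0 BR=1, R=1, W=2
[5] MEM needs rd=1 wr=1: FU; after: ALU=1 MUL=0 MEM=0 BR=1, R=1, W=2
[6] MEM needs rd=1 wr=1: FU; after: ALU=1 MUL=0 MEM=0 BR=1, R=1, W=2
[7] MEM needs rd=2 wr=0: FU; after: ALU=1 MUL=0 MEM=0 BR=1, R=1, W=2

issued = [0, 1, 2, 4]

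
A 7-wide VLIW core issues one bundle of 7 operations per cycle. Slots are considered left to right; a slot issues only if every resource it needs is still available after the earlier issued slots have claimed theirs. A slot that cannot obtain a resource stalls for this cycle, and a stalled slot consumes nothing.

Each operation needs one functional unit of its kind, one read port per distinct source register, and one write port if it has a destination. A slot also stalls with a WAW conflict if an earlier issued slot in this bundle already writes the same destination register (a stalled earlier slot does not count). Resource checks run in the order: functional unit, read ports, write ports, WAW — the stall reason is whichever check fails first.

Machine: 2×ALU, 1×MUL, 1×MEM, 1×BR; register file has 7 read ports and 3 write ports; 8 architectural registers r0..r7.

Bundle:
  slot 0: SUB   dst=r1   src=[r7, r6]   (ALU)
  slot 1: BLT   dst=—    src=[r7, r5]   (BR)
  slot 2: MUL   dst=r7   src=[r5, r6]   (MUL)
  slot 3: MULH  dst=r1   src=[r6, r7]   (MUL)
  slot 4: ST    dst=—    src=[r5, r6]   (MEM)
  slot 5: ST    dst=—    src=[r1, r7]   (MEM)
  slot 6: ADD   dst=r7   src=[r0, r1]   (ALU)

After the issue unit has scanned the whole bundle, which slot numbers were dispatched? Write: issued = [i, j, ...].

slot 0 (ALU): ISSUE — free A1,Mu1,Ld1,B1 rp5 wp2
slot 1 (BR): ISSUE — free A1,Mu1,Ld1,B0 rp3 wp2
slot 2 (MUL): ISSUE — free A1,Mu0,Ld1,B0 rp1 wp1
slot 3 (MUL): stall FU — free A1,Mu0,Ld1,B0 rp1 wp1
slot 4 (MEM): stall RD_PORT — free A1,Mu0,Ld1,B0 rp1 wp1
slot 5 (MEM): stall RD_PORT — free A1,Mu0,Ld1,B0 rp1 wp1
slot 6 (ALU): stall RD_PORT — free A1,Mu0,Ld1,B0 rp1 wp1

issued = [0, 1, 2]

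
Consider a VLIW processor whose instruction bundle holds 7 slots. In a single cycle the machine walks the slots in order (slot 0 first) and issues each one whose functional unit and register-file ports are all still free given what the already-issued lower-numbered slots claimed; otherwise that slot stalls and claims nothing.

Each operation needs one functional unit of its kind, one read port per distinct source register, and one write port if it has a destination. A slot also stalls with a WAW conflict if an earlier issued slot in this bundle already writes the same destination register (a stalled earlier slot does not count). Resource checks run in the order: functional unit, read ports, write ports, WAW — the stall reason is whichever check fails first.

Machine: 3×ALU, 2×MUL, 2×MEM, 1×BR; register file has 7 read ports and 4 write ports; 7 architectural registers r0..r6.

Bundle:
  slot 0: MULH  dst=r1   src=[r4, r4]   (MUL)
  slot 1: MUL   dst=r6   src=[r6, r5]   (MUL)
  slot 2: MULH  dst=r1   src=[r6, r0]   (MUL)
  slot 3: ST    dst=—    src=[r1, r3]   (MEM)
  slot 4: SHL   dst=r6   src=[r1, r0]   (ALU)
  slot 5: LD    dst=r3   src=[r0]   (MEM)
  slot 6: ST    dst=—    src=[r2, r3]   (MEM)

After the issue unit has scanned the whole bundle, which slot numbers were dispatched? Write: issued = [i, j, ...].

(0) want 1×MUL +1rd +1wr — yes → AL3|MU1|ME2|BR1|rd6|wr3
(1) want 1×MUL +2rd +1wr — yes → AL3|MU0|ME2|BR1|rd4|wr2
(2) want 1×MUL +2rd +1wr — FU → AL3|MU0|ME2|BR1|rd4|wr2
(3) want 1×MEM +2rd +0wr — yes → AL3|MU0|ME1|BR1|rd2|wr2
(4) want 1×ALU +2rd +1wr — WAW → AL3|MU0|ME1|BR1|rd2|wr2
(5) want 1×MEM +1rd +1wr — yes → AL3|MU0|ME0|BR1|rd1|wr1
(6) want 1×MEM +2rd +0wr — FU → AL3|MU0|ME0|BR1|rd1|wr1

issued = [0, 1, 3, 5]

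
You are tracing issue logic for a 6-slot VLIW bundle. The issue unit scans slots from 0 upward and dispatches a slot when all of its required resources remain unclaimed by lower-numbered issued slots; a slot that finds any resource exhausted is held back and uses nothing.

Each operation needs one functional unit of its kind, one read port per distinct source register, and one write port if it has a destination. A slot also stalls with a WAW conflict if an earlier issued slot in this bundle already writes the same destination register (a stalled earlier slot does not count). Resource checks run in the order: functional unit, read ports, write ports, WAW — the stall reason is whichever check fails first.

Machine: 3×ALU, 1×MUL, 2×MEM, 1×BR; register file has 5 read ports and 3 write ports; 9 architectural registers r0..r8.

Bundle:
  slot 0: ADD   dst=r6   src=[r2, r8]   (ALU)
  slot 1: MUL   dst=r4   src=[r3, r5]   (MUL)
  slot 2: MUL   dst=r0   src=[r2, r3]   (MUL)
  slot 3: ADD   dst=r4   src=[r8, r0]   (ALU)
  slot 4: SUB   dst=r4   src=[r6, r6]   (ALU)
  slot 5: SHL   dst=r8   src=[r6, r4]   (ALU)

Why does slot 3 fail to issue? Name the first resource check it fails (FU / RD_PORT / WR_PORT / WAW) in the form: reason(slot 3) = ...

reason(slot 3) = RD_PORT

#0 ALU src=r2,r8 dispatched  <A:2 Mu:1 Ld:2 B:1 rd:3 wr:2>
#1 MUL src=r3,r5 dispatched  <A:2 Mu:0 Ld:2 B:1 rd:1 wr:1>
#2 MUL src=r2,r3 held:FU  <A:2 Mu:0 Ld:2 B:1 rd:1 wr:1>
#3 ALU src=r8,r0 held:RD_PORT  <A:2 Mu:0 Ld:2 B:1 rd:1 wr:1>
#4 ALU src=r6,r6 held:WAW  <A:2 Mu:0 Ld:2 B:1 rd:1 wr:1>
#5 ALU src=r6,r4 held:RD_PORT  <A:2 Mu:0 Ld:2 B:1 rd:1 wr:1>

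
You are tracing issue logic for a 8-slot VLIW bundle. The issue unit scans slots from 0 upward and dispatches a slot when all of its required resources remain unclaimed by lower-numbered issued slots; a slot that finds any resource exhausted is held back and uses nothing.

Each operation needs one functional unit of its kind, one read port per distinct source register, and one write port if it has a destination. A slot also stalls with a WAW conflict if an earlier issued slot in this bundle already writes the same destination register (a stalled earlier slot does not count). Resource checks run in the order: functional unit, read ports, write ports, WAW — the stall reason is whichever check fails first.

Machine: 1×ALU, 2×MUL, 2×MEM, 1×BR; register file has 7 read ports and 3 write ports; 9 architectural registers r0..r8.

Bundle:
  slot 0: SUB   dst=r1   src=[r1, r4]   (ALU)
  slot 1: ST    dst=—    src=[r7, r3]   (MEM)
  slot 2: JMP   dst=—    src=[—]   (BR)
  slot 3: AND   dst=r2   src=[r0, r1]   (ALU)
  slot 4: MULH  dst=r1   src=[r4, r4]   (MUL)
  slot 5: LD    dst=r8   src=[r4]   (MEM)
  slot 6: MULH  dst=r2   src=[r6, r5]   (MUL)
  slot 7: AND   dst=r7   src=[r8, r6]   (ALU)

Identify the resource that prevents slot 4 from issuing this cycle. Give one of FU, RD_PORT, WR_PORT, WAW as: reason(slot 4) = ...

reason(slot 4) = WAW

slot 0 (ALU): ISSUE — free A0,Mu2,Ld2,B1 rp5 wp2
slot 1 (MEM): ISSUE — free A0,Mu2,Ld1,B1 rp3 wp2
slot 2 (BR): ISSUE — free A0,Mu2,Ld1,B0 rp3 wp2
slot 3 (ALU): stall FU — free A0,Mu2,Ld1,B0 rp3 wp2
slot 4 (MUL): stall WAW — free A0,Mu2,Ld1,B0 rp3 wp2
slot 5 (MEM): ISSUE — free A0,Mu2,Ld0,B0 rp2 wp1
slot 6 (MUL): ISSUE — free A0,Mu1,Ld0,B0 rp0 wp0
slot 7 (ALU): stall FU — free A0,Mu1,Ld0,B0 rp0 wp0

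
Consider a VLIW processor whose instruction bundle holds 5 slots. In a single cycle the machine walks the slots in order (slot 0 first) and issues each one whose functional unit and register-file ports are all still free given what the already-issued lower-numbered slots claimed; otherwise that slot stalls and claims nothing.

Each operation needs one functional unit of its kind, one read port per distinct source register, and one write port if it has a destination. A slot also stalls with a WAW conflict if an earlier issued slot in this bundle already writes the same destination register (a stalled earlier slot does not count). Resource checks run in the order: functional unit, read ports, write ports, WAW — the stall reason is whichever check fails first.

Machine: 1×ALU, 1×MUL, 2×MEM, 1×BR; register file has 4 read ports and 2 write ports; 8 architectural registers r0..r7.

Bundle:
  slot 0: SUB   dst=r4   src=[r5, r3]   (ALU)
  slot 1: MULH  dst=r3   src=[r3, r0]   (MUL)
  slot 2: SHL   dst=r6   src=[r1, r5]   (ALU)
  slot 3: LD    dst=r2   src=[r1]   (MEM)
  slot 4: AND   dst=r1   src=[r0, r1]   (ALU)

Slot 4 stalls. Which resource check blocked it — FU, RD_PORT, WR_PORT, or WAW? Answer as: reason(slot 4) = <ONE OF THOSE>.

reason(slot 4) = FU

[0] ALU needs rd=2 wr=1: ok; after: ALU=0 MUL=1 MEM=2 BR=1, R=2, W=1
[1] MUL needs rd=2 wr=1: ok; after: ALU=0 MUL=0 MEM=2 BR=1, R=0, W=0
[2] ALU needs rd=2 wr=1: FU; after: ALU=0 MUL=0 MEM=2 BR=1, R=0, W=0
[3] MEM needs rd=1 wr=1: RD_PORT; after: ALU=0 MUL=0 MEM=2 BR=1, R=0, W=0
[4] ALU needs rd=2 wr=1: FU; after: ALU=0 MUL=0 MEM=2 BR=1, R=0, W=0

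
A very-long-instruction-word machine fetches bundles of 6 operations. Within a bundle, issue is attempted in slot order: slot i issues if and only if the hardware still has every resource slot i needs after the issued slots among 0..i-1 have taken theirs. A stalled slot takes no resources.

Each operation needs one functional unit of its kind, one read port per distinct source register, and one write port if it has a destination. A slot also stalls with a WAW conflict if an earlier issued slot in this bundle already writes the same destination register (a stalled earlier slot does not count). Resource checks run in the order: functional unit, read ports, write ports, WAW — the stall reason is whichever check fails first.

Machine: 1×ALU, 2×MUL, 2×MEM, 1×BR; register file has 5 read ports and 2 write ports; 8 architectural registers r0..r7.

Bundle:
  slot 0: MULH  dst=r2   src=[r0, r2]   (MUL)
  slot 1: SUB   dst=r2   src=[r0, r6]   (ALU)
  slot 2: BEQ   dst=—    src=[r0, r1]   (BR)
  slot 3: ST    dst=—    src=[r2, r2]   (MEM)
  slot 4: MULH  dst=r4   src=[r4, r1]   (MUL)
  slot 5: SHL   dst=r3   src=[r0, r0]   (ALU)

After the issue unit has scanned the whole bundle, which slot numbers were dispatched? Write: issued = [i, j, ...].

issued = [0, 2, 3]

  0. MUL→r2 ⇒ go  {1A/1Mu/2Ld/1B | 3r 1w}
  1. ALU→r2 ⇒ no(WAW)  {1A/1Mu/2Ld/1B | 3r 1w}
  2. BR ⇒ go  {1A/1Mu/2Ld/0B | 1r 1w}
  3. MEM ⇒ go  {1A/1Mu/1Ld/0B | 0r 1w}
  4. MUL→r4 ⇒ no(RD_PORT)  {1A/1Mu/1Ld/0B | 0r 1w}
  5. ALU→r3 ⇒ no(RD_PORT)  {1A/1Mu/1Ld/0B | 0r 1w}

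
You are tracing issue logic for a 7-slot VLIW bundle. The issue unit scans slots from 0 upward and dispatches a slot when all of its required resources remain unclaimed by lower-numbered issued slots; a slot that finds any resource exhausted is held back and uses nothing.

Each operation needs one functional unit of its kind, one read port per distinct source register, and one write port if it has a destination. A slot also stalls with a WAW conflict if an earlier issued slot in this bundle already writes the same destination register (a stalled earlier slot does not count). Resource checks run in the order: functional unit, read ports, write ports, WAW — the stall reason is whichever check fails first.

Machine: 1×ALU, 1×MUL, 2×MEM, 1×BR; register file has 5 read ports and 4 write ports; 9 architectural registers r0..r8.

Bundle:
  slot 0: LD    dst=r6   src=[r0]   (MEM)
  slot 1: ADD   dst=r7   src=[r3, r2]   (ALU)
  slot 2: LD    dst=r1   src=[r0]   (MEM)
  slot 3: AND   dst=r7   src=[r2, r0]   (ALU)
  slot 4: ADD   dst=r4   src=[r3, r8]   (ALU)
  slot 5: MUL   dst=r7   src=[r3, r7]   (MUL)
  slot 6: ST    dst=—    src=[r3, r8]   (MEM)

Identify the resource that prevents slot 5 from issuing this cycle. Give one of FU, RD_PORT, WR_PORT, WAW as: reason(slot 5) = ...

reason(slot 5) = RD_PORT

#0 MEM src=r0 dispatched  <A:1 Mu:1 Ld:1 B:1 rd:4 wr:3>
#1 ALU src=r3,r2 dispatched  <A:0 Mu:1 Ld:1 B:1 rd:2 wr:2>
#2 MEM src=r0 dispatched  <A:0 Mu:1 Ld:0 B:1 rd:1 wr:1>
#3 ALU src=r2,r0 held:FU  <A:0 Mu:1 Ld:0 B:1 rd:1 wr:1>
#4 ALU src=r3,r8 held:FU  <A:0 Mu:1 Ld:0 B:1 rd:1 wr:1>
#5 MUL src=r3,r7 held:RD_PORT  <A:0 Mu:1 Ld:0 B:1 rd:1 wr:1>
#6 MEM src=r3,r8 held:FU  <A:0 Mu:1 Ld:0 B:1 rd:1 wr:1>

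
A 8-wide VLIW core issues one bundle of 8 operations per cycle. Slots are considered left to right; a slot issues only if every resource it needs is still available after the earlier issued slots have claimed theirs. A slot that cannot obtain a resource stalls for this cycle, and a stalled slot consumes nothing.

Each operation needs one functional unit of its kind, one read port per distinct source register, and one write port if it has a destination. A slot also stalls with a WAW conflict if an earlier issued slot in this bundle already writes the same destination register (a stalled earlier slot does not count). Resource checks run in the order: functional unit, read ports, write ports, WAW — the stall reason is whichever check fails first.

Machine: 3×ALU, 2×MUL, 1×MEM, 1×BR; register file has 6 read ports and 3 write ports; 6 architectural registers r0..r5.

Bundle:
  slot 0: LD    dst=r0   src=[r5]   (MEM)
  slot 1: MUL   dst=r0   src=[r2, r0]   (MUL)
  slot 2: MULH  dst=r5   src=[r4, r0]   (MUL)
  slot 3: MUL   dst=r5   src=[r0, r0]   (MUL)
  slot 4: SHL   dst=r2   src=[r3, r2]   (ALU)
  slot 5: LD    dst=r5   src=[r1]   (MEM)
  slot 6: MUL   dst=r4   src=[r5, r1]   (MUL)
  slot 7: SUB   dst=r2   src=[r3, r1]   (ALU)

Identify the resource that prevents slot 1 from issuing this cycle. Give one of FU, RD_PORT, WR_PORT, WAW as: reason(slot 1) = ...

reason(slot 1) = WAW

  0. MEM→r0 ⇒ go  {3A/2Mu/0Ld/1B | 5r 2w}
  1. MUL→r0 ⇒ no(WAW)  {3A/2Mu/0Ld/1B | 5r 2w}
  2. MUL→r5 ⇒ go  {3A/1Mu/0Ld/1B | 3r 1w}
  3. MUL→r5 ⇒ no(WAW)  {3A/1Mu/0Ld/1B | 3r 1w}
  4. ALU→r2 ⇒ go  {2A/1Mu/0Ld/1B | 1r 0w}
  5. MEM→r5 ⇒ no(FU)  {2A/1Mu/0Ld/1B | 1r 0w}
  6. MUL→r4 ⇒ no(RD_PORT)  {2A/1Mu/0Ld/1B | 1r 0w}
  7. ALU→r2 ⇒ no(RD_PORT)  {2A/1Mu/0Ld/1B | 1r 0w}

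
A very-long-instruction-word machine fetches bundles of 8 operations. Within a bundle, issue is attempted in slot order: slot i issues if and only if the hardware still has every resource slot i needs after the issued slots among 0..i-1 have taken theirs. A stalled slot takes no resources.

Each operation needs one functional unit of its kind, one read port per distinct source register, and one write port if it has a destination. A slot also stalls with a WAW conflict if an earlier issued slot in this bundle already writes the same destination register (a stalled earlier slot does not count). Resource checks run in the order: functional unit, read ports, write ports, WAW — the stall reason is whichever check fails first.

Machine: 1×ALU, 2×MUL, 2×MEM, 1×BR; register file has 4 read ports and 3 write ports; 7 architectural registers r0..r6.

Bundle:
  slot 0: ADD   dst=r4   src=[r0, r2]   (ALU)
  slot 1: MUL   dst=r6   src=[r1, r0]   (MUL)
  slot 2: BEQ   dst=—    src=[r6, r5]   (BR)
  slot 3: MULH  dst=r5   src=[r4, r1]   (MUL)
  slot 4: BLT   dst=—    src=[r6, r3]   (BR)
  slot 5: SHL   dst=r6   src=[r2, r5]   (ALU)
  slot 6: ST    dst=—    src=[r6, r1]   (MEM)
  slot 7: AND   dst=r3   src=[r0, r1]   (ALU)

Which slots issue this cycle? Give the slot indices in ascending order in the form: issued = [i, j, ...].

slot 0 (ALU): ISSUE — free A0,Mu2,Ld2,B1 rp2 wp2
slot 1 (MUL): ISSUE — free A0,Mu1,Ld2,B1 rp0 wp1
slot 2 (BR): stall RD_PORT — free A0,Mu1,Ld2,B1 rp0 wp1
slot 3 (MUL): stall RD_PORT — free A0,Mu1,Ld2,B1 rp0 wp1
slot 4 (BR): stall RD_PORT — free A0,Mu1,Ld2,B1 rp0 wp1
slot 5 (ALU): stall FU — free A0,Mu1,Ld2,B1 rp0 wp1
slot 6 (MEM): stall RD_PORT — free A0,Mu1,Ld2,B1 rp0 wp1
slot 7 (ALU): stall FU — free A0,Mu1,Ld2,B1 rp0 wp1

issued = [0, 1]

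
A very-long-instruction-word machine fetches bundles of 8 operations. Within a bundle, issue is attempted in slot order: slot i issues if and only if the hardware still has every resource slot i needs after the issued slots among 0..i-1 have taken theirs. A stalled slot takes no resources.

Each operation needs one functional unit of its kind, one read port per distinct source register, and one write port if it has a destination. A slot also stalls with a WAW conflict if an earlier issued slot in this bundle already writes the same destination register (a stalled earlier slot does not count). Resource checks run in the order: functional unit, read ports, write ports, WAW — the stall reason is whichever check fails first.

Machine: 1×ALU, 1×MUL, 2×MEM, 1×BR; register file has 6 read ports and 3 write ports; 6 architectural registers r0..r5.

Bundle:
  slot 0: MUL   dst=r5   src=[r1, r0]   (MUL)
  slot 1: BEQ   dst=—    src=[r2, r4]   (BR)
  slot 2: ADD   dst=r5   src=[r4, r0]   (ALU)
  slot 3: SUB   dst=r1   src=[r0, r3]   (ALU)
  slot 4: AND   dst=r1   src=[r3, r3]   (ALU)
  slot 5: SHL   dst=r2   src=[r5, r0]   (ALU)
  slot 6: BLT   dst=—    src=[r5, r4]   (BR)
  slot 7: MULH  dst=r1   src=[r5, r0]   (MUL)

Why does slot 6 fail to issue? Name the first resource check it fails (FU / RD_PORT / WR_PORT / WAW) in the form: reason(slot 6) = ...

(0) want 1×MUL +2rd +1wr — yes → AL1|MU0|ME2|BR1|rd4|wr2
(1) want 1×BR +2rd +0wr — yes → AL1|MU0|ME2|BR0|rd2|wr2
(2) want 1×ALU +2rd +1wr — WAW → AL1|MU0|ME2|BR0|rd2|wr2
(3) want 1×ALU +2rd +1wr — yes → AL0|MU0|ME2|BR0|rd0|wr1
(4) want 1×ALU +1rd +1wr — FU → AL0|MU0|ME2|BR0|rd0|wr1
(5) want 1×ALU +2rd +1wr — FU → AL0|MU0|ME2|BR0|rd0|wr1
(6) want 1×BR +2rd +0wr — FU → AL0|MU0|ME2|BR0|rd0|wr1
(7) want 1×MUL +2rd +1wr — FU → AL0|MU0|ME2|BR0|rd0|wr1

reason(slot 6) = FU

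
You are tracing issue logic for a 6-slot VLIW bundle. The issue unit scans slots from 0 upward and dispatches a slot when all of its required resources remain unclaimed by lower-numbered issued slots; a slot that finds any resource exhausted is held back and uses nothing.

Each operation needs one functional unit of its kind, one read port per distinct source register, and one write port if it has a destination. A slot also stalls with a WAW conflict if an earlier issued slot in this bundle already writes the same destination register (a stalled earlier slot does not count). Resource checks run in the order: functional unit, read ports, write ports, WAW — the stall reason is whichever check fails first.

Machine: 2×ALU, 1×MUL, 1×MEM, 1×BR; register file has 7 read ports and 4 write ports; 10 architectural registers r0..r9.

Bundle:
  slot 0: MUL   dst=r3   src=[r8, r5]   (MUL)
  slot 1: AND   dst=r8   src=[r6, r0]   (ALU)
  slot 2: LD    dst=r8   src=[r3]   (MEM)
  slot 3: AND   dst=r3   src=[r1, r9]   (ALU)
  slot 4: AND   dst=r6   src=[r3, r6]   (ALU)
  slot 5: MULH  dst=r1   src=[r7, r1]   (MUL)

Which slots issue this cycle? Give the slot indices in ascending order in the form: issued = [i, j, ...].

#0 MUL src=r8,r5 dispatched  <A:2 Mu:0 Ld:1 B:1 rd:5 wr:3>
#1 ALU src=r6,r0 dispatched  <A:1 Mu:0 Ld:1 B:1 rd:3 wr:2>
#2 MEM src=r3 held:WAW  <A:1 Mu:0 Ld:1 B:1 rd:3 wr:2>
#3 ALU src=r1,r9 held:WAW  <A:1 Mu:0 Ld:1 B:1 rd:3 wr:2>
#4 ALU src=r3,r6 dispatched  <A:0 Mu:0 Ld:1 B:1 rd:1 wr:1>
#5 MUL src=r7,r1 held:FU  <A:0 Mu:0 Ld:1 B:1 rd:1 wr:1>

issued = [0, 1, 4]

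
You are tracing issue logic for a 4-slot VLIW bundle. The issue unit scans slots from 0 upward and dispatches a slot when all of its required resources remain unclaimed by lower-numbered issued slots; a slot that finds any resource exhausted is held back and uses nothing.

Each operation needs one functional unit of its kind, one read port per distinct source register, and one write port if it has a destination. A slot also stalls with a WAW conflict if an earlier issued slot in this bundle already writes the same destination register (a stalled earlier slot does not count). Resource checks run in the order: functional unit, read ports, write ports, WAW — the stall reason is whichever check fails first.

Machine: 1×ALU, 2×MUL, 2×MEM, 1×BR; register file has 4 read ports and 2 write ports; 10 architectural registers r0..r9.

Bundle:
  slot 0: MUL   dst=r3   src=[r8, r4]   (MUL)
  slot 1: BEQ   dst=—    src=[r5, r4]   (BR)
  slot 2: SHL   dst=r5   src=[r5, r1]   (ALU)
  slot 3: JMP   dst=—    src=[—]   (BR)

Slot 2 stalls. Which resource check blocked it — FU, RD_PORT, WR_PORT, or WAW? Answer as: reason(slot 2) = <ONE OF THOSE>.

reason(slot 2) = RD_PORT

(0) want 1×MUL +2rd +1wr — yes → AL1|MU1|ME2|BR1|rd2|wr1
(1) want 1×BR +2rd +0wr — yes → AL1|MU1|ME2|BR0|rd0|wr1
(2) want 1×ALU +2rd +1wr — RD_PORT → AL1|MU1|ME2|BR0|rd0|wr1
(3) want 1×BR +0rd +0wr — FU → AL1|MU1|ME2|BR0|rd0|wr1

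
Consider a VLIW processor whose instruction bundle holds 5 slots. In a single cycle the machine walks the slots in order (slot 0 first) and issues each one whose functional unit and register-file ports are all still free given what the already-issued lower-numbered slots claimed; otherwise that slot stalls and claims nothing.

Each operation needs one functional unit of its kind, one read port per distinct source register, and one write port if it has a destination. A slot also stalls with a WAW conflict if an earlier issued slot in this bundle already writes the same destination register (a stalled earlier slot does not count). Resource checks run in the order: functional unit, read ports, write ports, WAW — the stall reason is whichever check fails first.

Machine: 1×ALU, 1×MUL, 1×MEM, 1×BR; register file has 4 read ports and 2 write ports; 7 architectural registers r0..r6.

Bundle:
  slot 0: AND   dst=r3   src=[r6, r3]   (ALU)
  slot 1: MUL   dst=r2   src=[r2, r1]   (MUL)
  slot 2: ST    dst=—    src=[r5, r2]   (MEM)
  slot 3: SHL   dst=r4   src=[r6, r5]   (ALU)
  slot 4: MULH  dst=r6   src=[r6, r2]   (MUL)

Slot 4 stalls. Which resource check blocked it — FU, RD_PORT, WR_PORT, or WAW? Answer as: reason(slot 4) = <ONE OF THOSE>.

reason(slot 4) = FU

  0. ALU→r3 ⇒ go  {0A/1Mu/1Ld/1B | 2r 1w}
  1. MUL→r2 ⇒ go  {0A/0Mu/1Ld/1B | 0r 0w}
  2. MEM ⇒ no(RD_PORT)  {0A/0Mu/1Ld/1B | 0r 0w}
  3. ALU→r4 ⇒ no(FU)  {0A/0Mu/1Ld/1B | 0r 0w}
  4. MUL→r6 ⇒ no(FU)  {0A/0Mu/1Ld/1B | 0r 0w}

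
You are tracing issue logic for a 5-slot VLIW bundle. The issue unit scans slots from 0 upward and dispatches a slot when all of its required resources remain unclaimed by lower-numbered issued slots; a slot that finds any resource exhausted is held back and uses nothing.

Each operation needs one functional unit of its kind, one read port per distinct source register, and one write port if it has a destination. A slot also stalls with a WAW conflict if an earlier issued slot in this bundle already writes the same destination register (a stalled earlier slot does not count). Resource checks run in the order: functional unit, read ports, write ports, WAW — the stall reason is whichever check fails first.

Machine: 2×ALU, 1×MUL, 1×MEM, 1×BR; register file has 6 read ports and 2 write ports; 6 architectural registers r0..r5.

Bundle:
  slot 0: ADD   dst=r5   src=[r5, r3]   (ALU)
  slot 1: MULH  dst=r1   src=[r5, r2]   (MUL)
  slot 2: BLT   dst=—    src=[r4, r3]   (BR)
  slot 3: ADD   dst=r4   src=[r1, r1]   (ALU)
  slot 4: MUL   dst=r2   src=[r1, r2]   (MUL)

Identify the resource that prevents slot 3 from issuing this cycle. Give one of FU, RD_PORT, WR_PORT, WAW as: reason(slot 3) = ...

(0) want 1×ALU +2rd +1wr — yes → AL1|MU1|ME1|BR1|rd4|wr1
(1) want 1×MUL +2rd +1wr — yes → AL1|MU0|ME1|BR1|rd2|wr0
(2) want 1×BR +2rd +0wr — yes → AL1|MU0|ME1|BR0|rd0|wr0
(3) want 1×ALU +1rd +1wr — RD_PORT → AL1|MU0|ME1|BR0|rd0|wr0
(4) want 1×MUL +2rd +1wr — FU → AL1|MU0|ME1|BR0|rd0|wr0

reason(slot 3) = RD_PORT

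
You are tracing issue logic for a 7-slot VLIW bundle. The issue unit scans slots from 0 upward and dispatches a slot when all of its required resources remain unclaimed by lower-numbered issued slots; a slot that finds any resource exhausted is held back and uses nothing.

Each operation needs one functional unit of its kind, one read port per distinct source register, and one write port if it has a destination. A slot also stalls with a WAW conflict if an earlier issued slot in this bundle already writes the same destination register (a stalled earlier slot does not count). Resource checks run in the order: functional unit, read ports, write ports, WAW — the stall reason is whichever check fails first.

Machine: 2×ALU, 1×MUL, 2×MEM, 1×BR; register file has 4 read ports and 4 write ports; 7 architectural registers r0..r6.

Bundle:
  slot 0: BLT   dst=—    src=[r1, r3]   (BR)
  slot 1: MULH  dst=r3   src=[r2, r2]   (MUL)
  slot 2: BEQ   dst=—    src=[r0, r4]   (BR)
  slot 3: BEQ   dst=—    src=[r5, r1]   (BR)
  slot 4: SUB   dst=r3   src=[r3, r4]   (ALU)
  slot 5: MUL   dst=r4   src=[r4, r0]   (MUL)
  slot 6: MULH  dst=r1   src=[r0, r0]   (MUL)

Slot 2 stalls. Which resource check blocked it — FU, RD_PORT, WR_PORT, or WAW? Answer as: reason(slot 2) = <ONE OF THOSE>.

reason(slot 2) = FU

slot 0 (BR): ISSUE — free A2,Mu1,Ld2,B0 rp2 wp4
slot 1 (MUL): ISSUE — free A2,Mu0,Ld2,B0 rp1 wp3
slot 2 (BR): stall FU — free A2,Mu0,Ld2,B0 rp1 wp3
slot 3 (BR): stall FU — free A2,Mu0,Ld2,B0 rp1 wp3
slot 4 (ALU): stall RD_PORT — free A2,Mu0,Ld2,B0 rp1 wp3
slot 5 (MUL): stall FU — free A2,Mu0,Ld2,B0 rp1 wp3
slot 6 (MUL): stall FU — free A2,Mu0,Ld2,B0 rp1 wp3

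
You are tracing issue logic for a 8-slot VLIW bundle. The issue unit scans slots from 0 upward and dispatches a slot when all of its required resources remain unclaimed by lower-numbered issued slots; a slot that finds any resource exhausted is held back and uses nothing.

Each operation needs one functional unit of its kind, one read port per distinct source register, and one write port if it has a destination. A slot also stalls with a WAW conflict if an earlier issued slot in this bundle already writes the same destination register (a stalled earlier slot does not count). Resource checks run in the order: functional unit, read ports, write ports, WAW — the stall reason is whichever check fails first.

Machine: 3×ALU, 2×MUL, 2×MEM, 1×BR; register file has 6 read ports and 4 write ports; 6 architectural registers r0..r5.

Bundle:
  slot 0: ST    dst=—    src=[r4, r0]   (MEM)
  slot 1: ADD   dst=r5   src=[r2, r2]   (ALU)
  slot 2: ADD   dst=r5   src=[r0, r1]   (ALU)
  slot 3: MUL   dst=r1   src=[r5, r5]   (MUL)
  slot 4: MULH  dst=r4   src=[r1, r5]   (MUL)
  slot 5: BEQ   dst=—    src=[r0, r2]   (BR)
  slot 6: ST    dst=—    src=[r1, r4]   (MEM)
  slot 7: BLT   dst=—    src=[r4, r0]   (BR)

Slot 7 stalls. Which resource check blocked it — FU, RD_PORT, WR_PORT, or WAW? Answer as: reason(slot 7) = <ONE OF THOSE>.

reason(slot 7) = RD_PORT

  0. MEM ⇒ go  {3A/2Mu/1Ld/1B | 4r 4w}
  1. ALU→r5 ⇒ go  {2A/2Mu/1Ld/1B | 3r 3w}
  2. ALU→r5 ⇒ no(WAW)  {2A/2Mu/1Ld/1B | 3r 3w}
  3. MUL→r1 ⇒ go  {2A/1Mu/1Ld/1B | 2r 2w}
  4. MUL→r4 ⇒ go  {2A/0Mu/1Ld/1B | 0r 1w}
  5. BR ⇒ no(RD_PORT)  {2A/0Mu/1Ld/1B | 0r 1w}
  6. MEM ⇒ no(RD_PORT)  {2A/0Mu/1Ld/1B | 0r 1w}
  7. BR ⇒ no(RD_PORT)  {2A/0Mu/1Ld/1B | 0r 1w}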